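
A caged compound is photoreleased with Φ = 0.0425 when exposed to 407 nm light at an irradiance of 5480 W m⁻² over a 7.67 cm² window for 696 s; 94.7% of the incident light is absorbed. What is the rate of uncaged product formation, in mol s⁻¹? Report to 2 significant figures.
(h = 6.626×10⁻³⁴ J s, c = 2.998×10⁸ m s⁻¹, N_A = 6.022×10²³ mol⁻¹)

Photon energy at 407 nm: hc/λ = (6.626×10⁻³⁴)(2.998×10⁸)/(407×10⁻⁹) = 4.881×10⁻¹⁹ J.
Energy delivered: (5480 W m⁻²)(7.67×10⁻⁴ m²)(696 s) = 2925 J.
Photons incident: 2925 / 4.881×10⁻¹⁹ = 5.993×10²¹, i.e. 5.993×10²¹/6.022×10²³ = 0.009952 mol.
Photons absorbed: 0.947 × 0.009952 = 0.009425 mol.
Product formed: 0.0425 × 0.009425 = 4.006×10⁻⁴ mol.
Rate: 4.006×10⁻⁴ / 696 s = 5.8×10⁻⁷ mol s⁻¹.

5.8×10⁻⁷ mol s⁻¹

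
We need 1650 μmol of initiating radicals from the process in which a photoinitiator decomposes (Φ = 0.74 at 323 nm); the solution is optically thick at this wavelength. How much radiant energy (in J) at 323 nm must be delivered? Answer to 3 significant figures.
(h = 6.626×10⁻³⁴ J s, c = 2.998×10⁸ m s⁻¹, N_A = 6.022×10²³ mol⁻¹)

826 J

Product: 1650 μmol = 0.00165 mol.
Photons that must be absorbed: 0.00165 / 0.74 = 0.002230 mol.
Photon energy: hc/λ = 6.150×10⁻¹⁹ J; per mole, 3.704×10⁵ J mol⁻¹.
Energy required: 0.002230 × 3.704×10⁵ = 826 J.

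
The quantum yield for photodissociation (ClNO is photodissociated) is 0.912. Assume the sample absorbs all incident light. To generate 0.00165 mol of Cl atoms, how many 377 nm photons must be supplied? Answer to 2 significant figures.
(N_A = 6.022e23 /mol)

Photons that must be absorbed: 0.00165 / 0.912 = 0.001809 mol.
Photon count: 0.001809 × 6.022e23 = 1.1e21.

1.1e21 photons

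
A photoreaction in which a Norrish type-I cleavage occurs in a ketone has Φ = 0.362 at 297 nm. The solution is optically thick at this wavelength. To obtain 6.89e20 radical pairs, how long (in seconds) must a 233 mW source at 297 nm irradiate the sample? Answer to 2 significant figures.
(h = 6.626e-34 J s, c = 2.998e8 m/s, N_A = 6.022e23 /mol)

Product: 6.89e20 / 6.022e23 = 0.001144 mol.
Photons that must be absorbed: 0.001144 / 0.362 = 0.003160 mol.
Photon energy: hc/λ = 6.688e-19 J; per mole, 4.028e5 J mol⁻¹.
Energy required: 0.003160 × 4.028e5 = 1273 J.
Time: 1273 J / 0.233 W = 5500 s.

t ≈ 5500 s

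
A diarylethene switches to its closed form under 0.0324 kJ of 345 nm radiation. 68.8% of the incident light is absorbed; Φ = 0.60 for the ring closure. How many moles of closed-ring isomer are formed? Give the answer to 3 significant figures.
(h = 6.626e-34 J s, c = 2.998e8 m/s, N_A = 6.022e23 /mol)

Photon energy at 345 nm: hc/λ = (6.626e-34)(2.998e8)/(345e-9) = 5.758e-19 J.
Incident energy: 0.0324 kJ = 32.4 J.
Photons incident: 32.4 / 5.758e-19 = 5.627e19, i.e. 5.627e19/6.022e23 = 9.344e-5 mol.
Photons absorbed: 0.688 × 9.344e-5 = 6.429e-5 mol.
Product: Φ × n_abs = 0.60 × 6.429e-5 = 3.857e-5 mol.

3.86e-5 mol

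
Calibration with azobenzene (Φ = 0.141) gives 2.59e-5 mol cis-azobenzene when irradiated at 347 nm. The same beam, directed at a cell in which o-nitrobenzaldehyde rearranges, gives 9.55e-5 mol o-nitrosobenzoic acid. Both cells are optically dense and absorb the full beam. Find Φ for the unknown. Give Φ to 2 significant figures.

Φ = 0.52

Photons absorbed by the actinometer: 2.59e-5 / 0.141 = 1.837e-4 mol.
Φ(unknown) = 9.55e-5 / 1.837e-4 = 0.52.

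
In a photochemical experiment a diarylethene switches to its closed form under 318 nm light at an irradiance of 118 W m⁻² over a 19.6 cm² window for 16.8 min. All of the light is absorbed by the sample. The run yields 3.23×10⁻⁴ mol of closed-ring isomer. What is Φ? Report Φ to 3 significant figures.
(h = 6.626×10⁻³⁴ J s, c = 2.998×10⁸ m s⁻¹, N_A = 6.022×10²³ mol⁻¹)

Photon energy at 318 nm: hc/λ = (6.626×10⁻³⁴)(2.998×10⁸)/(318×10⁻⁹) = 6.247×10⁻¹⁹ J.
Energy delivered: (118 W m⁻²)(19.6×10⁻⁴ m²)(1008 s) = 233.1 J.
Photons incident: 233.1 / 6.247×10⁻¹⁹ = 3.731×10²⁰, i.e. 3.731×10²⁰/6.022×10²³ = 6.196×10⁻⁴ mol.
Φ = 3.23×10⁻⁴ mol / 6.196×10⁻⁴ mol photons = 0.521.

Φ = 0.521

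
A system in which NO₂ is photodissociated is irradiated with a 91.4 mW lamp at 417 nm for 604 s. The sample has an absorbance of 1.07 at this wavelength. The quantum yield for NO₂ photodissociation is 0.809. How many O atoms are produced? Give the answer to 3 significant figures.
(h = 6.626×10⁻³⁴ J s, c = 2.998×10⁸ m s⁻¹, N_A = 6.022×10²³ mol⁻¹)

8.58×10¹⁹ atoms

Photon energy at 417 nm: hc/λ = (6.626×10⁻³⁴)(2.998×10⁸)/(417×10⁻⁹) = 4.764×10⁻¹⁹ J.
Energy delivered: (91.4 mW)(604 s) = 55.21 J.
Photons incident: 55.21 / 4.764×10⁻¹⁹ = 1.159×10²⁰, i.e. 1.159×10²⁰/6.022×10²³ = 1.925×10⁻⁴ mol.
Fraction absorbed: 1 − 10^(−1.07) = 0.9149.
Photons absorbed: 0.9149 × 1.925×10⁻⁴ = 1.761×10⁻⁴ mol.
Product: Φ × n_abs = 0.809 × 1.761×10⁻⁴ = 1.425×10⁻⁴ mol.
As a count: 1.425×10⁻⁴ × 6.022×10²³ = 8.58×10¹⁹.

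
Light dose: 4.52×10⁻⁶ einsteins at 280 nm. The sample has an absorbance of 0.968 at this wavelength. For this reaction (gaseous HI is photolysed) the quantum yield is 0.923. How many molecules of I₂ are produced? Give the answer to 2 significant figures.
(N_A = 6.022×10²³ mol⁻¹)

2.2×10¹⁸ molecules

Fraction absorbed: 1 − 10^(−0.968) = 0.8924.
Photons absorbed: 0.8924 × 4.52×10⁻⁶ = 4.034×10⁻⁶ mol.
Product: Φ × n_abs = 0.923 × 4.034×10⁻⁶ = 3.723×10⁻⁶ mol.
As a count: 3.723×10⁻⁶ × 6.022×10²³ = 2.2×10¹⁸.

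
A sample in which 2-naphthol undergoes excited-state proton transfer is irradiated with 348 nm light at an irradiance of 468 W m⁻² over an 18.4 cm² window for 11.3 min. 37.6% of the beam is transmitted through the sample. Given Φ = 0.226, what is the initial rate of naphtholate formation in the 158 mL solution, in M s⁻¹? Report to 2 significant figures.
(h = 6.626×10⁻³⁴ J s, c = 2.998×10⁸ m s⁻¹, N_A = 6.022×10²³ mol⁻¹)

Photon energy at 348 nm: hc/λ = (6.626×10⁻³⁴)(2.998×10⁸)/(348×10⁻⁹) = 5.708×10⁻¹⁹ J.
Energy delivered: (468 W m⁻²)(18.4×10⁻⁴ m²)(678 s) = 583.8 J.
Photons incident: 583.8 / 5.708×10⁻¹⁹ = 1.023×10²¹, i.e. 1.023×10²¹/6.022×10²³ = 0.001699 mol.
Fraction absorbed: 1 − 37.6/100 = 0.6240.
Photons absorbed: 0.6240 × 0.001699 = 0.001060 mol.
Product formed: 0.226 × 0.001060 = 2.396×10⁻⁴ mol.
Rate: 2.396×10⁻⁴ mol / (678 s × 0.158 L) = 2.2×10⁻⁶ M s⁻¹.

2.2×10⁻⁶ M s⁻¹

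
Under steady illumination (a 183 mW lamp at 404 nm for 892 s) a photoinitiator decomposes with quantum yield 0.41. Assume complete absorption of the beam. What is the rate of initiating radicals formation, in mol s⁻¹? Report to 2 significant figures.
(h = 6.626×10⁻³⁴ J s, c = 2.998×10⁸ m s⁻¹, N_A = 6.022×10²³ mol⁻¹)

2.5×10⁻⁷ mol s⁻¹

Photon energy at 404 nm: hc/λ = (6.626×10⁻³⁴)(2.998×10⁸)/(404×10⁻⁹) = 4.917×10⁻¹⁹ J.
Energy delivered: (183 mW)(892 s) = 163.2 J.
Photons incident: 163.2 / 4.917×10⁻¹⁹ = 3.319×10²⁰, i.e. 3.319×10²⁰/6.022×10²³ = 5.511×10⁻⁴ mol.
Product formed: 0.41 × 5.511×10⁻⁴ = 2.260×10⁻⁴ mol.
Rate: 2.260×10⁻⁴ / 892 s = 2.5×10⁻⁷ mol s⁻¹.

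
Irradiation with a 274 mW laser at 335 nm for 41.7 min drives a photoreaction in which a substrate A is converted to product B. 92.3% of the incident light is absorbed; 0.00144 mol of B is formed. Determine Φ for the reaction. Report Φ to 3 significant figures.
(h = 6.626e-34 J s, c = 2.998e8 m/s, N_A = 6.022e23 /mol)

Photon energy at 335 nm: hc/λ = (6.626e-34)(2.998e8)/(335e-9) = 5.930e-19 J.
Energy delivered: (274 mW)(2502 s) = 685.5 J.
Photons incident: 685.5 / 5.930e-19 = 1.156e21, i.e. 1.156e21/6.022e23 = 0.001920 mol.
Photons absorbed: 0.923 × 0.001920 = 0.001772 mol.
Φ = 0.00144 mol / 0.001772 mol photons = 0.813.

Φ = 0.813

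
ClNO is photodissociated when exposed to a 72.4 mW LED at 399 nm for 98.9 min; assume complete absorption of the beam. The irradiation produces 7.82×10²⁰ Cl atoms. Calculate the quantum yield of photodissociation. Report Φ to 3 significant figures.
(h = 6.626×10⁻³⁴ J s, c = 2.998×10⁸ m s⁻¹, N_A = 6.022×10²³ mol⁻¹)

Φ = 0.906

Product: 7.82×10²⁰ / 6.022×10²³ = 0.001299 mol.
Photon energy at 399 nm: hc/λ = (6.626×10⁻³⁴)(2.998×10⁸)/(399×10⁻⁹) = 4.979×10⁻¹⁹ J.
Energy delivered: (72.4 mW)(5934 s) = 429.6 J.
Photons incident: 429.6 / 4.979×10⁻¹⁹ = 8.628×10²⁰, i.e. 8.628×10²⁰/6.022×10²³ = 0.001433 mol.
Φ = 0.001299 mol / 0.001433 mol photons = 0.906.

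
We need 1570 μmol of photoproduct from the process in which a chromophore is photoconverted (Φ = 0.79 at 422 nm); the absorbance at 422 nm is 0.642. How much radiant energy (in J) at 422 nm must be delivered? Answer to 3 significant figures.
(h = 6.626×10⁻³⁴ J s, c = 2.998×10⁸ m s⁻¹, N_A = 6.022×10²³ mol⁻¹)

Product: 1570 μmol = 0.00157 mol.
Photons that must be absorbed: 0.00157 / 0.79 = 0.001987 mol.
Fraction absorbed: 1 − 10^(−0.642) = 0.7720.
Incident photons needed: 0.001987 / 0.7720 = 0.002574 mol.
Photon energy: hc/λ = 4.707×10⁻¹⁹ J; per mole, 2.835×10⁵ J mol⁻¹.
Energy required: 0.002574 × 2.835×10⁵ = 730 J.

730 J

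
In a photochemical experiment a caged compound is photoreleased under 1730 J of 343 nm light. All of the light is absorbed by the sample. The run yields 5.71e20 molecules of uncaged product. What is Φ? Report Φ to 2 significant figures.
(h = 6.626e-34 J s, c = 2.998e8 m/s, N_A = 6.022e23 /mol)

Product: 5.71e20 / 6.022e23 = 9.482e-4 mol.
Photon energy at 343 nm: hc/λ = (6.626e-34)(2.998e8)/(343e-9) = 5.791e-19 J.
Photons incident: 1730 / 5.791e-19 = 2.987e21, i.e. 2.987e21/6.022e23 = 0.004960 mol.
Φ = 9.482e-4 mol / 0.004960 mol photons = 0.19.

Φ = 0.19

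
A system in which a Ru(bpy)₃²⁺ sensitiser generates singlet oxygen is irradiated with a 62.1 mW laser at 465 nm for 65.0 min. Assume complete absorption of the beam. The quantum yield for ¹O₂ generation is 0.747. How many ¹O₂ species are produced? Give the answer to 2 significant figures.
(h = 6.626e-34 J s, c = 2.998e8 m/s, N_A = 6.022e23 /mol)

Photon energy at 465 nm: hc/λ = (6.626e-34)(2.998e8)/(465e-9) = 4.272e-19 J.
Energy delivered: (62.1 mW)(3900 s) = 242.2 J.
Photons incident: 242.2 / 4.272e-19 = 5.669e20, i.e. 5.669e20/6.022e23 = 9.414e-4 mol.
Product: Φ × n_abs = 0.747 × 9.414e-4 = 7.032e-4 mol.
As a count: 7.032e-4 × 6.022e23 = 4.2e20.

4.2e20 species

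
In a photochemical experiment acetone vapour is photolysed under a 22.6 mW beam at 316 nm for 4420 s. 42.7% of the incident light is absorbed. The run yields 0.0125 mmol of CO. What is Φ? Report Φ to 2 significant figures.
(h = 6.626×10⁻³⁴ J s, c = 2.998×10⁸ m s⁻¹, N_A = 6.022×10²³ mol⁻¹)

Product: 0.0125 mmol = 1.25×10⁻⁵ mol.
Photon energy at 316 nm: hc/λ = (6.626×10⁻³⁴)(2.998×10⁸)/(316×10⁻⁹) = 6.286×10⁻¹⁹ J.
Energy delivered: (22.6 mW)(4420 s) = 99.89 J.
Photons incident: 99.89 / 6.286×10⁻¹⁹ = 1.589×10²⁰, i.e. 1.589×10²⁰/6.022×10²³ = 2.639×10⁻⁴ mol.
Photons absorbed: 0.427 × 2.639×10⁻⁴ = 1.127×10⁻⁴ mol.
Φ = 1.25×10⁻⁵ mol / 1.127×10⁻⁴ mol photons = 0.11.

Φ = 0.11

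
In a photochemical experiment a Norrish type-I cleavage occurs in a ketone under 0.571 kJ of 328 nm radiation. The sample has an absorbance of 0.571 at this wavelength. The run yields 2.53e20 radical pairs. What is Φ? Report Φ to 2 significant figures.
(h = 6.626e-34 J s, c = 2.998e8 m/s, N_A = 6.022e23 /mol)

Φ = 0.37

Product: 2.53e20 / 6.022e23 = 4.201e-4 mol.
Photon energy at 328 nm: hc/λ = (6.626e-34)(2.998e8)/(328e-9) = 6.056e-19 J.
Incident energy: 0.571 kJ = 571 J.
Photons incident: 571 / 6.056e-19 = 9.429e20, i.e. 9.429e20/6.022e23 = 0.001566 mol.
Fraction absorbed: 1 − 10^(−0.571) = 0.7315.
Photons absorbed: 0.7315 × 0.001566 = 0.001146 mol.
Φ = 4.201e-4 mol / 0.001146 mol photons = 0.37.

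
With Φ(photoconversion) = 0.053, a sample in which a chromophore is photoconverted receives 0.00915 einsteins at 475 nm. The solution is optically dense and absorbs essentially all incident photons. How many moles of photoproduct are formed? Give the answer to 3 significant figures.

4.85×10⁻⁴ mol

Product: Φ × n_abs = 0.053 × 0.00915 = 4.850×10⁻⁴ mol.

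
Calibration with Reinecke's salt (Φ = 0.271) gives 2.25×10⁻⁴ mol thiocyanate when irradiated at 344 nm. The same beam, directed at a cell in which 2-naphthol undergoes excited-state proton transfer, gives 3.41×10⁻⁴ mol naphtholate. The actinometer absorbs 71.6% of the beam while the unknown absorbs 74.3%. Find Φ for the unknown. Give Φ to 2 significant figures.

Photons absorbed by the actinometer: 2.25×10⁻⁴ / 0.271 = 8.303×10⁻⁴ mol.
Incident flux: 8.303×10⁻⁴ / 0.716 = 0.001160 einstein.
Absorbed by unknown: 0.743 × 0.001160 = 8.619×10⁻⁴ mol.
Φ(unknown) = 3.41×10⁻⁴ / 8.619×10⁻⁴ = 0.40.

Φ = 0.40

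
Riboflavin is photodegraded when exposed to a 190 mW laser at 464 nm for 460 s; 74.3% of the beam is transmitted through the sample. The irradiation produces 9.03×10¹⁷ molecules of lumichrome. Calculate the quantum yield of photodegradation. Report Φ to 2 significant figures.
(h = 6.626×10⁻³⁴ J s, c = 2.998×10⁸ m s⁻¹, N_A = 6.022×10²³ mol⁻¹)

Φ = 0.017

Product: 9.03×10¹⁷ / 6.022×10²³ = 1.500×10⁻⁶ mol.
Photon energy at 464 nm: hc/λ = (6.626×10⁻³⁴)(2.998×10⁸)/(464×10⁻⁹) = 4.281×10⁻¹⁹ J.
Energy delivered: (190 mW)(460 s) = 87.40 J.
Photons incident: 87.40 / 4.281×10⁻¹⁹ = 2.042×10²⁰, i.e. 2.042×10²⁰/6.022×10²³ = 3.391×10⁻⁴ mol.
Fraction absorbed: 1 − 74.3/100 = 0.2570.
Photons absorbed: 0.2570 × 3.391×10⁻⁴ = 8.715×10⁻⁵ mol.
Φ = 1.500×10⁻⁶ mol / 8.715×10⁻⁵ mol photons = 0.017.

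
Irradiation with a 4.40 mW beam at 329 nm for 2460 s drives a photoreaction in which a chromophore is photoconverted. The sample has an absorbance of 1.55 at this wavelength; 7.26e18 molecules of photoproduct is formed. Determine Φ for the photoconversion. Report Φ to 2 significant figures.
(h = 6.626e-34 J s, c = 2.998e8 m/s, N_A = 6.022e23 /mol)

Φ = 0.42

Product: 7.26e18 / 6.022e23 = 1.206e-5 mol.
Photon energy at 329 nm: hc/λ = (6.626e-34)(2.998e8)/(329e-9) = 6.038e-19 J.
Energy delivered: (4.40 mW)(2460 s) = 10.82 J.
Photons incident: 10.82 / 6.038e-19 = 1.792e19, i.e. 1.792e19/6.022e23 = 2.976e-5 mol.
Fraction absorbed: 1 − 10^(−1.55) = 0.9718.
Photons absorbed: 0.9718 × 2.976e-5 = 2.892e-5 mol.
Φ = 1.206e-5 mol / 2.892e-5 mol photons = 0.42.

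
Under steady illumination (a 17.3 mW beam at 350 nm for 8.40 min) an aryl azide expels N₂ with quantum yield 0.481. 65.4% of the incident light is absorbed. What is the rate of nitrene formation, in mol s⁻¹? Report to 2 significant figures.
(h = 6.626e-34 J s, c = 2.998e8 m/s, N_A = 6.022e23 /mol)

1.6e-8 mol s⁻¹

Photon energy at 350 nm: hc/λ = (6.626e-34)(2.998e8)/(350e-9) = 5.676e-19 J.
Energy delivered: (17.3 mW)(504 s) = 8.719 J.
Photons incident: 8.719 / 5.676e-19 = 1.536e19, i.e. 1.536e19/6.022e23 = 2.551e-5 mol.
Photons absorbed: 0.654 × 2.551e-5 = 1.668e-5 mol.
Product formed: 0.481 × 1.668e-5 = 8.023e-6 mol.
Rate: 8.023e-6 / 504 s = 1.6e-8 mol s⁻¹.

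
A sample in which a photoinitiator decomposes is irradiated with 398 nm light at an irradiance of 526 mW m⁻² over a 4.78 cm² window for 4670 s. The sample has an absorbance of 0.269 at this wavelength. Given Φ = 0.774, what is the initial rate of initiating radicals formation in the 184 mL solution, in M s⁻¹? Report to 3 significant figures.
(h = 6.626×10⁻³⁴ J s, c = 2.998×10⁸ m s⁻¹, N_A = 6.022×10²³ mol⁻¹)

Photon energy at 398 nm: hc/λ = (6.626×10⁻³⁴)(2.998×10⁸)/(398×10⁻⁹) = 4.991×10⁻¹⁹ J.
Energy delivered: (526 mW m⁻²)(4.78×10⁻⁴ m²)(4670 s) = 1.174 J.
Photons incident: 1.174 / 4.991×10⁻¹⁹ = 2.352×10¹⁸, i.e. 2.352×10¹⁸/6.022×10²³ = 3.906×10⁻⁶ mol.
Fraction absorbed: 1 − 10^(−0.269) = 0.4617.
Photons absorbed: 0.4617 × 3.906×10⁻⁶ = 1.803×10⁻⁶ mol.
Product formed: 0.774 × 1.803×10⁻⁶ = 1.396×10⁻⁶ mol.
Rate: 1.396×10⁻⁶ mol / (4670 s × 0.184 L) = 1.62×10⁻⁹ M s⁻¹.

1.62×10⁻⁹ M s⁻¹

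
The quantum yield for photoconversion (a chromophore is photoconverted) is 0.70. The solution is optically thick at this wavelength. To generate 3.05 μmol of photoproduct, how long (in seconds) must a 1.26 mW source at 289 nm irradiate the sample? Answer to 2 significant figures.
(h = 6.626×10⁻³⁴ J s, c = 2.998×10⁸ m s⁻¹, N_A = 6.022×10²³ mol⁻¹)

Product: 3.05 μmol = 3.05×10⁻⁶ mol.
Photons that must be absorbed: 3.05×10⁻⁶ / 0.70 = 4.357×10⁻⁶ mol.
Photon energy: hc/λ = 6.874×10⁻¹⁹ J; per mole, 4.140×10⁵ J mol⁻¹.
Energy required: 4.357×10⁻⁶ × 4.140×10⁵ = 1.804 J.
Time: 1.804 J / 0.00126 W = 1400 s.

t ≈ 1400 s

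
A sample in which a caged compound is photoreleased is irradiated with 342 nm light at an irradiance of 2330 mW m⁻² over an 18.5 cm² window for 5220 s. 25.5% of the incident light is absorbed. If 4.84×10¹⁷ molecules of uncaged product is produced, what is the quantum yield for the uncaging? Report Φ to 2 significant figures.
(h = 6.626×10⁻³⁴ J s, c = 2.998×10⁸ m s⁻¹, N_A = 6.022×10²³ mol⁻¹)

Product: 4.84×10¹⁷ / 6.022×10²³ = 8.037×10⁻⁷ mol.
Photon energy at 342 nm: hc/λ = (6.626×10⁻³⁴)(2.998×10⁸)/(342×10⁻⁹) = 5.808×10⁻¹⁹ J.
Energy delivered: (2330 mW m⁻²)(18.5×10⁻⁴ m²)(5220 s) = 22.50 J.
Photons incident: 22.50 / 5.808×10⁻¹⁹ = 3.874×10¹⁹, i.e. 3.874×10¹⁹/6.022×10²³ = 6.433×10⁻⁵ mol.
Photons absorbed: 0.255 × 6.433×10⁻⁵ = 1.640×10⁻⁵ mol.
Φ = 8.037×10⁻⁷ mol / 1.640×10⁻⁵ mol photons = 0.049.

Φ = 0.049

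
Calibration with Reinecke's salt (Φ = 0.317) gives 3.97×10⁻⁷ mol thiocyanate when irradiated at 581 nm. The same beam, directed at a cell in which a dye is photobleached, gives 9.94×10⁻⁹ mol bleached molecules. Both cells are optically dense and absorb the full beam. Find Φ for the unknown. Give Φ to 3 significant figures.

Φ = 0.00794

Photons absorbed by the actinometer: 3.97×10⁻⁷ / 0.317 = 1.252×10⁻⁶ mol.
Φ(unknown) = 9.94×10⁻⁹ / 1.252×10⁻⁶ = 0.00794.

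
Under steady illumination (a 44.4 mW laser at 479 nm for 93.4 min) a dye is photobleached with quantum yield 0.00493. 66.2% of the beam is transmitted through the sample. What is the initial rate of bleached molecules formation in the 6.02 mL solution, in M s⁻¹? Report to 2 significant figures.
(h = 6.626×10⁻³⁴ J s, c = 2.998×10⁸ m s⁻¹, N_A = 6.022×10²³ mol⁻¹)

4.9×10⁻⁸ M s⁻¹

Photon energy at 479 nm: hc/λ = (6.626×10⁻³⁴)(2.998×10⁸)/(479×10⁻⁹) = 4.147×10⁻¹⁹ J.
Energy delivered: (44.4 mW)(5604 s) = 248.8 J.
Photons incident: 248.8 / 4.147×10⁻¹⁹ = 6.000×10²⁰, i.e. 6.000×10²⁰/6.022×10²³ = 9.963×10⁻⁴ mol.
Fraction absorbed: 1 − 66.2/100 = 0.3380.
Photons absorbed: 0.3380 × 9.963×10⁻⁴ = 3.367×10⁻⁴ mol.
Product formed: 0.00493 × 3.367×10⁻⁴ = 1.660×10⁻⁶ mol.
Rate: 1.660×10⁻⁶ mol / (5604 s × 0.00602 L) = 4.9×10⁻⁸ M s⁻¹.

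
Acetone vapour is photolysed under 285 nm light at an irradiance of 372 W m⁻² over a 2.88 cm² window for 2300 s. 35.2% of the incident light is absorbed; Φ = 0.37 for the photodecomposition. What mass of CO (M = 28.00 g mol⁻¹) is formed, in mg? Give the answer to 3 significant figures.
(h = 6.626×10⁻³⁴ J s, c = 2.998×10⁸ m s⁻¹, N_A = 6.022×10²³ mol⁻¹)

Photon energy at 285 nm: hc/λ = (6.626×10⁻³⁴)(2.998×10⁸)/(285×10⁻⁹) = 6.970×10⁻¹⁹ J.
Energy delivered: (372 W m⁻²)(2.88×10⁻⁴ m²)(2300 s) = 246.4 J.
Photons incident: 246.4 / 6.970×10⁻¹⁹ = 3.535×10²⁰, i.e. 3.535×10²⁰/6.022×10²³ = 5.870×10⁻⁴ mol.
Photons absorbed: 0.352 × 5.870×10⁻⁴ = 2.066×10⁻⁴ mol.
Product: Φ × n_abs = 0.37 × 2.066×10⁻⁴ = 7.644×10⁻⁵ mol.
Mass: 7.644×10⁻⁵ × 28.00 = 0.002140 g = 2.14 mg.

2.14 mg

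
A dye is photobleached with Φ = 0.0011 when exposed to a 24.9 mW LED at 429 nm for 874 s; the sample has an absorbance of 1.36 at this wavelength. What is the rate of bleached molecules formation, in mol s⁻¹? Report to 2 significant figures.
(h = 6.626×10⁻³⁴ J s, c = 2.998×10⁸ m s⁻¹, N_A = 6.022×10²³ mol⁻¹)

Photon energy at 429 nm: hc/λ = (6.626×10⁻³⁴)(2.998×10⁸)/(429×10⁻⁹) = 4.630×10⁻¹⁹ J.
Energy delivered: (24.9 mW)(874 s) = 21.76 J.
Photons incident: 21.76 / 4.630×10⁻¹⁹ = 4.700×10¹⁹, i.e. 4.700×10¹⁹/6.022×10²³ = 7.805×10⁻⁵ mol.
Fraction absorbed: 1 − 10^(−1.36) = 0.9563.
Photons absorbed: 0.9563 × 7.805×10⁻⁵ = 7.464×10⁻⁵ mol.
Product formed: 0.0011 × 7.464×10⁻⁵ = 8.210×10⁻⁸ mol.
Rate: 8.210×10⁻⁸ / 874 s = 9.4×10⁻¹¹ mol s⁻¹.

9.4×10⁻¹¹ mol s⁻¹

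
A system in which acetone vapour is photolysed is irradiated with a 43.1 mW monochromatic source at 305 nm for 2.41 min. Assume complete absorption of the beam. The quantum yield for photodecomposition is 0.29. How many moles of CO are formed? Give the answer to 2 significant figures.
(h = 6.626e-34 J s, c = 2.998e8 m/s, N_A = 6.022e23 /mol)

4.6e-6 mol

Photon energy at 305 nm: hc/λ = (6.626e-34)(2.998e8)/(305e-9) = 6.513e-19 J.
Energy delivered: (43.1 mW)(144.6 s) = 6.232 J.
Photons incident: 6.232 / 6.513e-19 = 9.569e18, i.e. 9.569e18/6.022e23 = 1.589e-5 mol.
Product: Φ × n_abs = 0.29 × 1.589e-5 = 4.608e-6 mol.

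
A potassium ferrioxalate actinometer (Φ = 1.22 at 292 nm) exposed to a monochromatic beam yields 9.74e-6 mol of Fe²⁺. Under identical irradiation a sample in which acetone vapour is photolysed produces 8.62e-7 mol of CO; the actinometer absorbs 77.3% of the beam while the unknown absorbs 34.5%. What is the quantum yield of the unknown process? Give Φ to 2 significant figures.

Photons absorbed by the actinometer: 9.74e-6 / 1.22 = 7.984e-6 mol.
Incident flux: 7.984e-6 / 0.773 = 1.033e-5 einstein.
Absorbed by unknown: 0.345 × 1.033e-5 = 3.564e-6 mol.
Φ(unknown) = 8.62e-7 / 3.564e-6 = 0.24.

Φ = 0.24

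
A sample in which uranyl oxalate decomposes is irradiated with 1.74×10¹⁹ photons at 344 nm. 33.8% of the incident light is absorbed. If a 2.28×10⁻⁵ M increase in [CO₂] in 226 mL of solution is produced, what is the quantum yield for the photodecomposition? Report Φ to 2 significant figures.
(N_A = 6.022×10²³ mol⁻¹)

Φ = 0.53

Product: (2.28×10⁻⁵ M)(0.226 L) = 5.153×10⁻⁶ mol.
Moles of photons: 1.74×10¹⁹ / 6.022×10²³ = 2.889×10⁻⁵ mol.
Photons absorbed: 0.338 × 2.889×10⁻⁵ = 9.765×10⁻⁶ mol.
Φ = 5.153×10⁻⁶ mol / 9.765×10⁻⁶ mol photons = 0.53.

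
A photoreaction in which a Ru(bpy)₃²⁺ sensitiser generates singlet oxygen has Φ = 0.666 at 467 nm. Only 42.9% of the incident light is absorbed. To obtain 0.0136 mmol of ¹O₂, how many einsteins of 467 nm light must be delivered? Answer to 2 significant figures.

Product: 0.0136 mmol = 1.36e-5 mol.
Photons that must be absorbed: 1.36e-5 / 0.666 = 2.042e-5 mol.
Incident photons needed: 2.042e-5 / 0.429 = 4.760e-5 mol.

4.8e-5 einstein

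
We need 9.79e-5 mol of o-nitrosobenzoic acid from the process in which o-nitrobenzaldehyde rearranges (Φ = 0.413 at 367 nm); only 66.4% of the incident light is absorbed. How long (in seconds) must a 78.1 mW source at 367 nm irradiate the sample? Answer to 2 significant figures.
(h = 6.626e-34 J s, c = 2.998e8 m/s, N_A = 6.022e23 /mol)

Photons that must be absorbed: 9.79e-5 / 0.413 = 2.370e-4 mol.
Incident photons needed: 2.370e-4 / 0.664 = 3.569e-4 mol.
Photon energy: hc/λ = 5.413e-19 J; per mole, 3.260e5 J mol⁻¹.
Energy required: 3.569e-4 × 3.260e5 = 116.3 J.
Time: 116.3 J / 0.0781 W = 1500 s.

t ≈ 1500 s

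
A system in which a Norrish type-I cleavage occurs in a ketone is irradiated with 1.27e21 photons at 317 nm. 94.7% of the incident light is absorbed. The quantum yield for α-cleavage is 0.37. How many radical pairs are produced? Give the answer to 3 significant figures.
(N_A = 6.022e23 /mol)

4.45e20 radical pairs

Moles of photons: 1.27e21 / 6.022e23 = 0.002109 mol.
Photons absorbed: 0.947 × 0.002109 = 0.001997 mol.
Product: Φ × n_abs = 0.37 × 0.001997 = 7.389e-4 mol.
As a count: 7.389e-4 × 6.022e23 = 4.45e20.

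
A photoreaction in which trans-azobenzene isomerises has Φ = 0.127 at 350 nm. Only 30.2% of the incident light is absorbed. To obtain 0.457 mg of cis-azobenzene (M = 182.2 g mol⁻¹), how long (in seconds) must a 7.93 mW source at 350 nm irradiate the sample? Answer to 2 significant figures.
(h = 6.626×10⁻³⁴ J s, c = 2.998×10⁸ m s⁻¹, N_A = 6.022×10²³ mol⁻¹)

Product: 0.457 mg / 182.2 g mol⁻¹ = 2.508×10⁻⁶ mol.
Photons that must be absorbed: 2.508×10⁻⁶ / 0.127 = 1.975×10⁻⁵ mol.
Incident photons needed: 1.975×10⁻⁵ / 0.302 = 6.540×10⁻⁵ mol.
Photon energy: hc/λ = 5.676×10⁻¹⁹ J; per mole, 3.418×10⁵ J mol⁻¹.
Energy required: 6.540×10⁻⁵ × 3.418×10⁵ = 22.35 J.
Time: 22.35 J / 0.00793 W = 2800 s.

t ≈ 2800 s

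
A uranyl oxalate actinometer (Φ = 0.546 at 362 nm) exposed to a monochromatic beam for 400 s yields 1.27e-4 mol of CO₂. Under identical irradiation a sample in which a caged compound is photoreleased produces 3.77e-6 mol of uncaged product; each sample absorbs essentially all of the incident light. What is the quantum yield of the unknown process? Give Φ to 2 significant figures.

Photons absorbed by the actinometer: 1.27e-4 / 0.546 = 2.326e-4 mol.
Φ(unknown) = 3.77e-6 / 2.326e-4 = 0.016.

Φ = 0.016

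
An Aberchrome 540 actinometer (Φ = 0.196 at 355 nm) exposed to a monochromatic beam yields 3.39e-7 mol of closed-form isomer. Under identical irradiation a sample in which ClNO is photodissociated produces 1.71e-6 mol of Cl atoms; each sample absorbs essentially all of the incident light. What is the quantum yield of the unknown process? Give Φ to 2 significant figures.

Φ = 0.99

Photons absorbed by the actinometer: 3.39e-7 / 0.196 = 1.730e-6 mol.
Φ(unknown) = 1.71e-6 / 1.730e-6 = 0.99.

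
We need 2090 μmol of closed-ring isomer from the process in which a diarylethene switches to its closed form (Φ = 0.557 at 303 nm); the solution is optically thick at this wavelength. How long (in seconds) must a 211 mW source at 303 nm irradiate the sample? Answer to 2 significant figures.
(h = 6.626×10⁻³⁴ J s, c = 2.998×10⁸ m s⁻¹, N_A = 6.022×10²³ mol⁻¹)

t ≈ 7000 s

Product: 2090 μmol = 0.00209 mol.
Photons that must be absorbed: 0.00209 / 0.557 = 0.003752 mol.
Photon energy: hc/λ = 6.556×10⁻¹⁹ J; per mole, 3.948×10⁵ J mol⁻¹.
Energy required: 0.003752 × 3.948×10⁵ = 1481 J.
Time: 1481 J / 0.211 W = 7000 s.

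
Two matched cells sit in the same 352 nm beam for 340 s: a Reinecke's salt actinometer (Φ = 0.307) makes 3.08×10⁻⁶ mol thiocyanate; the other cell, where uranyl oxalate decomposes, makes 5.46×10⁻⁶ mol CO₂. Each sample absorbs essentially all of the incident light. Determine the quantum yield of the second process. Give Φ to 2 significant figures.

Photons absorbed by the actinometer: 3.08×10⁻⁶ / 0.307 = 1.003×10⁻⁵ mol.
Φ(unknown) = 5.46×10⁻⁶ / 1.003×10⁻⁵ = 0.54.

Φ = 0.54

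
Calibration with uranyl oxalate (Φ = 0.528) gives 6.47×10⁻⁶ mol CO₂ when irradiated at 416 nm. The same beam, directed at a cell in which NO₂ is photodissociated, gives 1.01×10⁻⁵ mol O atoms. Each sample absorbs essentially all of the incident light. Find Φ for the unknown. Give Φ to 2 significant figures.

Photons absorbed by the actinometer: 6.47×10⁻⁶ / 0.528 = 1.225×10⁻⁵ mol.
Φ(unknown) = 1.01×10⁻⁵ / 1.225×10⁻⁵ = 0.82.

Φ = 0.82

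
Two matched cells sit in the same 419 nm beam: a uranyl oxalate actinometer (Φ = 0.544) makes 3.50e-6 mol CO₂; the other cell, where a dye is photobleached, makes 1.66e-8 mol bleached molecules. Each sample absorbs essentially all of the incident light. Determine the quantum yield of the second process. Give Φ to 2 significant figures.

Photons absorbed by the actinometer: 3.50e-6 / 0.544 = 6.434e-6 mol.
Φ(unknown) = 1.66e-8 / 6.434e-6 = 0.0026.

Φ = 0.0026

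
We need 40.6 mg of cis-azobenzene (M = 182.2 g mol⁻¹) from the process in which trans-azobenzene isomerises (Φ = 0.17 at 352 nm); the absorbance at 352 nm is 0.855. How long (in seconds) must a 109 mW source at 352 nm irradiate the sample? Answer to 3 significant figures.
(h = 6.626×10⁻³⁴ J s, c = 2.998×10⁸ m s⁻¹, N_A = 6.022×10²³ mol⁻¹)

Product: 40.6 mg / 182.2 g mol⁻¹ = 2.228×10⁻⁴ mol.
Photons that must be absorbed: 2.228×10⁻⁴ / 0.17 = 0.001311 mol.
Fraction absorbed: 1 − 10^(−0.855) = 0.8604.
Incident photons needed: 0.001311 / 0.8604 = 0.001524 mol.
Photon energy: hc/λ = 5.643×10⁻¹⁹ J; per mole, 3.398×10⁵ J mol⁻¹.
Energy required: 0.001524 × 3.398×10⁵ = 517.9 J.
Time: 517.9 J / 0.109 W = 4750 s.

t ≈ 4750 s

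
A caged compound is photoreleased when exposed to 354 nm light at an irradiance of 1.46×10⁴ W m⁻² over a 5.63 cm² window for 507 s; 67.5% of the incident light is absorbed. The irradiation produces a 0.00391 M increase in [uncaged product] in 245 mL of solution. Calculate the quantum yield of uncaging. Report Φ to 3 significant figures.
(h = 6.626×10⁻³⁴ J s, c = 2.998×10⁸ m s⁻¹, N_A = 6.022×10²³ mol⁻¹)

Product: (0.00391 M)(0.245 L) = 9.580×10⁻⁴ mol.
Photon energy at 354 nm: hc/λ = (6.626×10⁻³⁴)(2.998×10⁸)/(354×10⁻⁹) = 5.612×10⁻¹⁹ J.
Energy delivered: (1.46×10⁴ W m⁻²)(5.63×10⁻⁴ m²)(507 s) = 4167 J.
Photons incident: 4167 / 5.612×10⁻¹⁹ = 7.425×10²¹, i.e. 7.425×10²¹/6.022×10²³ = 0.01233 mol.
Photons absorbed: 0.675 × 0.01233 = 0.008323 mol.
Φ = 9.580×10⁻⁴ mol / 0.008323 mol photons = 0.115.

Φ = 0.115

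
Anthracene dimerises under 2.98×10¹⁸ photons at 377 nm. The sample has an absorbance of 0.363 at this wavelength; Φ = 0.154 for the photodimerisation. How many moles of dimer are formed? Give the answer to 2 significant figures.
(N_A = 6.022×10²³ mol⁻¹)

4.3×10⁻⁷ mol

Moles of photons: 2.98×10¹⁸ / 6.022×10²³ = 4.949×10⁻⁶ mol.
Fraction absorbed: 1 − 10^(−0.363) = 0.5665.
Photons absorbed: 0.5665 × 4.949×10⁻⁶ = 2.804×10⁻⁶ mol.
Product: Φ × n_abs = 0.154 × 2.804×10⁻⁶ = 4.318×10⁻⁷ mol.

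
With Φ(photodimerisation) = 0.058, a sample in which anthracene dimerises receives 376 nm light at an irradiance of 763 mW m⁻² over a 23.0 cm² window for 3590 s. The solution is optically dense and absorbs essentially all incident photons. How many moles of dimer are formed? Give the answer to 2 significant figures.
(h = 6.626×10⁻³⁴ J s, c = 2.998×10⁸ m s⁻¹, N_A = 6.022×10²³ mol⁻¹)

Photon energy at 376 nm: hc/λ = (6.626×10⁻³⁴)(2.998×10⁸)/(376×10⁻⁹) = 5.283×10⁻¹⁹ J.
Energy delivered: (763 mW m⁻²)(23.0×10⁻⁴ m²)(3590 s) = 6.300 J.
Photons incident: 6.300 / 5.283×10⁻¹⁹ = 1.193×10¹⁹, i.e. 1.193×10¹⁹/6.022×10²³ = 1.981×10⁻⁵ mol.
Product: Φ × n_abs = 0.058 × 1.981×10⁻⁵ = 1.149×10⁻⁶ mol.

1.1×10⁻⁶ mol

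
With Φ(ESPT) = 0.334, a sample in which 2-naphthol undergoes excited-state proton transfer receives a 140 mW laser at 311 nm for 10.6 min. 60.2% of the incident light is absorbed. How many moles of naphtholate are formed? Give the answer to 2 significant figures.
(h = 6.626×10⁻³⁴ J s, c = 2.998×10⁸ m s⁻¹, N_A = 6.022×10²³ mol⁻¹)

4.7×10⁻⁵ mol

Photon energy at 311 nm: hc/λ = (6.626×10⁻³⁴)(2.998×10⁸)/(311×10⁻⁹) = 6.387×10⁻¹⁹ J.
Energy delivered: (140 mW)(636 s) = 89.04 J.
Photons incident: 89.04 / 6.387×10⁻¹⁹ = 1.394×10²⁰, i.e. 1.394×10²⁰/6.022×10²³ = 2.315×10⁻⁴ mol.
Photons absorbed: 0.602 × 2.315×10⁻⁴ = 1.394×10⁻⁴ mol.
Product: Φ × n_abs = 0.334 × 1.394×10⁻⁴ = 4.656×10⁻⁵ mol.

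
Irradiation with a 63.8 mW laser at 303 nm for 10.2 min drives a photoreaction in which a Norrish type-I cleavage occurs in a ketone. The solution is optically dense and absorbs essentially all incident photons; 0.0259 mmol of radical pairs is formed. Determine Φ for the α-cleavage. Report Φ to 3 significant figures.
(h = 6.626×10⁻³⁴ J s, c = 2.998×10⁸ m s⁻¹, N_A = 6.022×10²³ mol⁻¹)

Φ = 0.262

Product: 0.0259 mmol = 2.59×10⁻⁵ mol.
Photon energy at 303 nm: hc/λ = (6.626×10⁻³⁴)(2.998×10⁸)/(303×10⁻⁹) = 6.556×10⁻¹⁹ J.
Energy delivered: (63.8 mW)(612 s) = 39.05 J.
Photons incident: 39.05 / 6.556×10⁻¹⁹ = 5.956×10¹⁹, i.e. 5.956×10¹⁹/6.022×10²³ = 9.890×10⁻⁵ mol.
Φ = 2.59×10⁻⁵ mol / 9.890×10⁻⁵ mol photons = 0.262.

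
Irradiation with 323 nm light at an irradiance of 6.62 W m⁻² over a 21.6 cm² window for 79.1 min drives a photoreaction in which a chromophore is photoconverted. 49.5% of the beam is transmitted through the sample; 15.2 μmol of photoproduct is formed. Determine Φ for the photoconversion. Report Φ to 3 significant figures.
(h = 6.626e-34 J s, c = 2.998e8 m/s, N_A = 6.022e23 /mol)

Product: 15.2 μmol = 1.52e-5 mol.
Photon energy at 323 nm: hc/λ = (6.626e-34)(2.998e8)/(323e-9) = 6.150e-19 J.
Energy delivered: (6.62 W m⁻²)(21.6e-4 m²)(4746 s) = 67.86 J.
Photons incident: 67.86 / 6.150e-19 = 1.103e20, i.e. 1.103e20/6.022e23 = 1.832e-4 mol.
Fraction absorbed: 1 − 49.5/100 = 0.5050.
Photons absorbed: 0.5050 × 1.832e-4 = 9.252e-5 mol.
Φ = 1.52e-5 mol / 9.252e-5 mol photons = 0.164.

Φ = 0.164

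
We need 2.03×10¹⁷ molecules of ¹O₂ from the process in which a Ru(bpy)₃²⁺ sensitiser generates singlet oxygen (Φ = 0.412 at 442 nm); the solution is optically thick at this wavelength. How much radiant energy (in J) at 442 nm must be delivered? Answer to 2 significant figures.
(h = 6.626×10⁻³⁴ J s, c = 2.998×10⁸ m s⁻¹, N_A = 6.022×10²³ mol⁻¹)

Product: 2.03×10¹⁷ / 6.022×10²³ = 3.371×10⁻⁷ mol.
Photons that must be absorbed: 3.371×10⁻⁷ / 0.412 = 8.182×10⁻⁷ mol.
Photon energy: hc/λ = 4.494×10⁻¹⁹ J; per mole, 2.706×10⁵ J mol⁻¹.
Energy required: 8.182×10⁻⁷ × 2.706×10⁵ = 0.22 J.

0.22 J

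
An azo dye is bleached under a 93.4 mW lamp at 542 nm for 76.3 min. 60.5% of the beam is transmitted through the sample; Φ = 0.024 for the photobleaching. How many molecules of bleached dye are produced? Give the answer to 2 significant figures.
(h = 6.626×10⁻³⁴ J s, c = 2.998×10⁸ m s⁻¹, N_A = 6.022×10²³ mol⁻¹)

Photon energy at 542 nm: hc/λ = (6.626×10⁻³⁴)(2.998×10⁸)/(542×10⁻⁹) = 3.665×10⁻¹⁹ J.
Energy delivered: (93.4 mW)(4578 s) = 427.6 J.
Photons incident: 427.6 / 3.665×10⁻¹⁹ = 1.167×10²¹, i.e. 1.167×10²¹/6.022×10²³ = 0.001938 mol.
Fraction absorbed: 1 − 60.5/100 = 0.3950.
Photons absorbed: 0.3950 × 0.001938 = 7.655×10⁻⁴ mol.
Product: Φ × n_abs = 0.024 × 7.655×10⁻⁴ = 1.837×10⁻⁵ mol.
As a count: 1.837×10⁻⁵ × 6.022×10²³ = 1.1×10¹⁹.

1.1×10¹⁹ molecules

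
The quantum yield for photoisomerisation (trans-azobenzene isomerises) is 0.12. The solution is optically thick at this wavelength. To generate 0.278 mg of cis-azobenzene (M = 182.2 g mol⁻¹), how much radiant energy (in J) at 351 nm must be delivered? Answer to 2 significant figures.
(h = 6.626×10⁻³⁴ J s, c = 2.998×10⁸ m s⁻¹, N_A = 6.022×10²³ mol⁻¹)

Product: 0.278 mg / 182.2 g mol⁻¹ = 1.526×10⁻⁶ mol.
Photons that must be absorbed: 1.526×10⁻⁶ / 0.12 = 1.272×10⁻⁵ mol.
Photon energy: hc/λ = 5.659×10⁻¹⁹ J; per mole, 3.408×10⁵ J mol⁻¹.
Energy required: 1.272×10⁻⁵ × 3.408×10⁵ = 4.3 J.

4.3 J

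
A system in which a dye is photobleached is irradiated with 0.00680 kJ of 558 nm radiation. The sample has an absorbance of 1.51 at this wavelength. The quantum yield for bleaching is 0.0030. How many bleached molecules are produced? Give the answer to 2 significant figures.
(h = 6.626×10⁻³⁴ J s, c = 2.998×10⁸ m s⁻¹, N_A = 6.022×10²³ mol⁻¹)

5.6×10¹⁶ bleached molecules

Photon energy at 558 nm: hc/λ = (6.626×10⁻³⁴)(2.998×10⁸)/(558×10⁻⁹) = 3.560×10⁻¹⁹ J.
Incident energy: 0.00680 kJ = 6.80 J.
Photons incident: 6.80 / 3.560×10⁻¹⁹ = 1.910×10¹⁹, i.e. 1.910×10¹⁹/6.022×10²³ = 3.172×10⁻⁵ mol.
Fraction absorbed: 1 − 10^(−1.51) = 0.9691.
Photons absorbed: 0.9691 × 3.172×10⁻⁵ = 3.074×10⁻⁵ mol.
Product: Φ × n_abs = 0.0030 × 3.074×10⁻⁵ = 9.222×10⁻⁸ mol.
As a count: 9.222×10⁻⁸ × 6.022×10²³ = 5.6×10¹⁶.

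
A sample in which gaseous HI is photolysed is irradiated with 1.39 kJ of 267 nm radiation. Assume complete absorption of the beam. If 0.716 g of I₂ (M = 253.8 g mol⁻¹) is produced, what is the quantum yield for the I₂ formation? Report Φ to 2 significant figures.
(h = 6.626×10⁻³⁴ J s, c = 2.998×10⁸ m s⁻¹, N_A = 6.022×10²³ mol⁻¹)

Φ = 0.91

Product: 0.716 g / 253.8 g mol⁻¹ = 0.002821 mol.
Photon energy at 267 nm: hc/λ = (6.626×10⁻³⁴)(2.998×10⁸)/(267×10⁻⁹) = 7.440×10⁻¹⁹ J.
Incident energy: 1.39 kJ = 1390 J.
Photons incident: 1390 / 7.440×10⁻¹⁹ = 1.868×10²¹, i.e. 1.868×10²¹/6.022×10²³ = 0.003102 mol.
Φ = 0.002821 mol / 0.003102 mol photons = 0.91.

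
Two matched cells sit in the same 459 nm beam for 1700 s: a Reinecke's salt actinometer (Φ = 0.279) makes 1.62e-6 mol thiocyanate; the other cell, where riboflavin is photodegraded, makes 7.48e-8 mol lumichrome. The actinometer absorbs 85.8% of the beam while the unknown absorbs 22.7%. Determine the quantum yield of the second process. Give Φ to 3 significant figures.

Photons absorbed by the actinometer: 1.62e-6 / 0.279 = 5.806e-6 mol.
Incident flux: 5.806e-6 / 0.858 = 6.767e-6 einstein.
Absorbed by unknown: 0.227 × 6.767e-6 = 1.536e-6 mol.
Φ(unknown) = 7.48e-8 / 1.536e-6 = 0.0487.

Φ = 0.0487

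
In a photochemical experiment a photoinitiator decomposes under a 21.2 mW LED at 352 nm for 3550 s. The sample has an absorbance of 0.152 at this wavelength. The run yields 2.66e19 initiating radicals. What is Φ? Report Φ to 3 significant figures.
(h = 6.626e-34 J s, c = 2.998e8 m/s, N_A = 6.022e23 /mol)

Product: 2.66e19 / 6.022e23 = 4.417e-5 mol.
Photon energy at 352 nm: hc/λ = (6.626e-34)(2.998e8)/(352e-9) = 5.643e-19 J.
Energy delivered: (21.2 mW)(3550 s) = 75.26 J.
Photons incident: 75.26 / 5.643e-19 = 1.334e20, i.e. 1.334e20/6.022e23 = 2.215e-4 mol.
Fraction absorbed: 1 − 10^(−0.152) = 0.2953.
Photons absorbed: 0.2953 × 2.215e-4 = 6.541e-5 mol.
Φ = 4.417e-5 mol / 6.541e-5 mol photons = 0.675.

Φ = 0.675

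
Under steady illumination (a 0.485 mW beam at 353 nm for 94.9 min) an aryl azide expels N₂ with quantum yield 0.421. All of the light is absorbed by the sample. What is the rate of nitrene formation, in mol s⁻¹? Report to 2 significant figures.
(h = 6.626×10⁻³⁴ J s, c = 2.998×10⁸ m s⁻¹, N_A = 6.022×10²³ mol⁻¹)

Photon energy at 353 nm: hc/λ = (6.626×10⁻³⁴)(2.998×10⁸)/(353×10⁻⁹) = 5.627×10⁻¹⁹ J.
Energy delivered: (0.485 mW)(5694 s) = 2.762 J.
Photons incident: 2.762 / 5.627×10⁻¹⁹ = 4.908×10¹⁸, i.e. 4.908×10¹⁸/6.022×10²³ = 8.150×10⁻⁶ mol.
Product formed: 0.421 × 8.150×10⁻⁶ = 3.431×10⁻⁶ mol.
Rate: 3.431×10⁻⁶ / 5694 s = 6.0×10⁻¹⁰ mol s⁻¹.

6.0×10⁻¹⁰ mol s⁻¹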